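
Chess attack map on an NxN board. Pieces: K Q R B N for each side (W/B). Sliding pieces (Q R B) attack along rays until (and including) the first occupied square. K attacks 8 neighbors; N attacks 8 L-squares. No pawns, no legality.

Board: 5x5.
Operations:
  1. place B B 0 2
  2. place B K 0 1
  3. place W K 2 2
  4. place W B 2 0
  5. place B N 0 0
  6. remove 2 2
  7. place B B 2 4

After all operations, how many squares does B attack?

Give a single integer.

Op 1: place BB@(0,2)
Op 2: place BK@(0,1)
Op 3: place WK@(2,2)
Op 4: place WB@(2,0)
Op 5: place BN@(0,0)
Op 6: remove (2,2)
Op 7: place BB@(2,4)
Per-piece attacks for B:
  BN@(0,0): attacks (1,2) (2,1)
  BK@(0,1): attacks (0,2) (0,0) (1,1) (1,2) (1,0)
  BB@(0,2): attacks (1,3) (2,4) (1,1) (2,0) [ray(1,1) blocked at (2,4); ray(1,-1) blocked at (2,0)]
  BB@(2,4): attacks (3,3) (4,2) (1,3) (0,2) [ray(-1,-1) blocked at (0,2)]
Union (11 distinct): (0,0) (0,2) (1,0) (1,1) (1,2) (1,3) (2,0) (2,1) (2,4) (3,3) (4,2)

Answer: 11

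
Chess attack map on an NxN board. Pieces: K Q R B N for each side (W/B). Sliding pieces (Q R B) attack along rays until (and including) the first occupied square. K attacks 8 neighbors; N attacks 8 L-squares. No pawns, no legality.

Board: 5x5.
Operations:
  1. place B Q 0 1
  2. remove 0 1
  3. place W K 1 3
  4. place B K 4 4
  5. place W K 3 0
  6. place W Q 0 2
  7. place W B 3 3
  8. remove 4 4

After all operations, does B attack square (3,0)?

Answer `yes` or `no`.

Answer: no

Derivation:
Op 1: place BQ@(0,1)
Op 2: remove (0,1)
Op 3: place WK@(1,3)
Op 4: place BK@(4,4)
Op 5: place WK@(3,0)
Op 6: place WQ@(0,2)
Op 7: place WB@(3,3)
Op 8: remove (4,4)
Per-piece attacks for B:
B attacks (3,0): no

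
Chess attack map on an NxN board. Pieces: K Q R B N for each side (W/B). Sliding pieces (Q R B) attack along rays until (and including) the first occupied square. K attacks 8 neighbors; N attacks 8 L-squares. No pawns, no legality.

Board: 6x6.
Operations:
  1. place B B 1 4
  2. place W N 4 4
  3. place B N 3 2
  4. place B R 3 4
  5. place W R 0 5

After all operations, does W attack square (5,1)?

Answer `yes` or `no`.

Answer: no

Derivation:
Op 1: place BB@(1,4)
Op 2: place WN@(4,4)
Op 3: place BN@(3,2)
Op 4: place BR@(3,4)
Op 5: place WR@(0,5)
Per-piece attacks for W:
  WR@(0,5): attacks (0,4) (0,3) (0,2) (0,1) (0,0) (1,5) (2,5) (3,5) (4,5) (5,5)
  WN@(4,4): attacks (2,5) (5,2) (3,2) (2,3)
W attacks (5,1): no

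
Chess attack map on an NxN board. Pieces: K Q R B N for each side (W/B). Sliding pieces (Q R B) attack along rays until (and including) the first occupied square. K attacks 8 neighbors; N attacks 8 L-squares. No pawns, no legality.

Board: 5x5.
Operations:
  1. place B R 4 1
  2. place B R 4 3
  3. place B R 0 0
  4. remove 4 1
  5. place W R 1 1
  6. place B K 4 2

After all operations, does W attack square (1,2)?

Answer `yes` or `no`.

Op 1: place BR@(4,1)
Op 2: place BR@(4,3)
Op 3: place BR@(0,0)
Op 4: remove (4,1)
Op 5: place WR@(1,1)
Op 6: place BK@(4,2)
Per-piece attacks for W:
  WR@(1,1): attacks (1,2) (1,3) (1,4) (1,0) (2,1) (3,1) (4,1) (0,1)
W attacks (1,2): yes

Answer: yes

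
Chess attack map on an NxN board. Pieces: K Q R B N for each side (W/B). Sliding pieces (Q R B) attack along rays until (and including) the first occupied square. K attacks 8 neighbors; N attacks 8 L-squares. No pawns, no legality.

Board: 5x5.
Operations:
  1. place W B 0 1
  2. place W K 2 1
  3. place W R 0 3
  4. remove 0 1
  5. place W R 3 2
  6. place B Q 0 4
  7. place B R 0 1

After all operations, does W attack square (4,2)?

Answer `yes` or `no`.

Op 1: place WB@(0,1)
Op 2: place WK@(2,1)
Op 3: place WR@(0,3)
Op 4: remove (0,1)
Op 5: place WR@(3,2)
Op 6: place BQ@(0,4)
Op 7: place BR@(0,1)
Per-piece attacks for W:
  WR@(0,3): attacks (0,4) (0,2) (0,1) (1,3) (2,3) (3,3) (4,3) [ray(0,1) blocked at (0,4); ray(0,-1) blocked at (0,1)]
  WK@(2,1): attacks (2,2) (2,0) (3,1) (1,1) (3,2) (3,0) (1,2) (1,0)
  WR@(3,2): attacks (3,3) (3,4) (3,1) (3,0) (4,2) (2,2) (1,2) (0,2)
W attacks (4,2): yes

Answer: yes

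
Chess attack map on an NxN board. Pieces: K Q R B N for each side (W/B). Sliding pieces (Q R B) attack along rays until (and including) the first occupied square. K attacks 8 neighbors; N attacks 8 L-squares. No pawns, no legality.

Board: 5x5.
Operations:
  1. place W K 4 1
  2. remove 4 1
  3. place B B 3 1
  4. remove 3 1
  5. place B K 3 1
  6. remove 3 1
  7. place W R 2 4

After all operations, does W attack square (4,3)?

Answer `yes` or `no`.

Op 1: place WK@(4,1)
Op 2: remove (4,1)
Op 3: place BB@(3,1)
Op 4: remove (3,1)
Op 5: place BK@(3,1)
Op 6: remove (3,1)
Op 7: place WR@(2,4)
Per-piece attacks for W:
  WR@(2,4): attacks (2,3) (2,2) (2,1) (2,0) (3,4) (4,4) (1,4) (0,4)
W attacks (4,3): no

Answer: no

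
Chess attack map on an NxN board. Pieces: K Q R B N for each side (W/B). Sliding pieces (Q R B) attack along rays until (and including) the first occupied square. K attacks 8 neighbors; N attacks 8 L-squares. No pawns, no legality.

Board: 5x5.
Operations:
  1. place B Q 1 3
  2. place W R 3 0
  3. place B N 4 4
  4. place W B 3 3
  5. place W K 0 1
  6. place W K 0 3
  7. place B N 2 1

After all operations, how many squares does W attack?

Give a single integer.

Answer: 17

Derivation:
Op 1: place BQ@(1,3)
Op 2: place WR@(3,0)
Op 3: place BN@(4,4)
Op 4: place WB@(3,3)
Op 5: place WK@(0,1)
Op 6: place WK@(0,3)
Op 7: place BN@(2,1)
Per-piece attacks for W:
  WK@(0,1): attacks (0,2) (0,0) (1,1) (1,2) (1,0)
  WK@(0,3): attacks (0,4) (0,2) (1,3) (1,4) (1,2)
  WR@(3,0): attacks (3,1) (3,2) (3,3) (4,0) (2,0) (1,0) (0,0) [ray(0,1) blocked at (3,3)]
  WB@(3,3): attacks (4,4) (4,2) (2,4) (2,2) (1,1) (0,0) [ray(1,1) blocked at (4,4)]
Union (17 distinct): (0,0) (0,2) (0,4) (1,0) (1,1) (1,2) (1,3) (1,4) (2,0) (2,2) (2,4) (3,1) (3,2) (3,3) (4,0) (4,2) (4,4)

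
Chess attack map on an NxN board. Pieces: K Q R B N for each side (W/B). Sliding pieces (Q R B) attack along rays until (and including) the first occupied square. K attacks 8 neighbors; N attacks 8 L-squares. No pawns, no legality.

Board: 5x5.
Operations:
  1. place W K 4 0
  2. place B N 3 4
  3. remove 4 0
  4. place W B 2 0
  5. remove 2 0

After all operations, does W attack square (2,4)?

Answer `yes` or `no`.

Answer: no

Derivation:
Op 1: place WK@(4,0)
Op 2: place BN@(3,4)
Op 3: remove (4,0)
Op 4: place WB@(2,0)
Op 5: remove (2,0)
Per-piece attacks for W:
W attacks (2,4): no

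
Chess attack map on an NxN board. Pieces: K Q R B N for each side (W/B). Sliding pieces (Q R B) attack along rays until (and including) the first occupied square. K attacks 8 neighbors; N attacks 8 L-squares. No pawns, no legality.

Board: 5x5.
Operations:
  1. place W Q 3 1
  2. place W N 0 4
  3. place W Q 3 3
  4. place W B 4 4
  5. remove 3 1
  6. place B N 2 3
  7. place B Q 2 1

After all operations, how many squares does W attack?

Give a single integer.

Op 1: place WQ@(3,1)
Op 2: place WN@(0,4)
Op 3: place WQ@(3,3)
Op 4: place WB@(4,4)
Op 5: remove (3,1)
Op 6: place BN@(2,3)
Op 7: place BQ@(2,1)
Per-piece attacks for W:
  WN@(0,4): attacks (1,2) (2,3)
  WQ@(3,3): attacks (3,4) (3,2) (3,1) (3,0) (4,3) (2,3) (4,4) (4,2) (2,4) (2,2) (1,1) (0,0) [ray(-1,0) blocked at (2,3); ray(1,1) blocked at (4,4)]
  WB@(4,4): attacks (3,3) [ray(-1,-1) blocked at (3,3)]
Union (14 distinct): (0,0) (1,1) (1,2) (2,2) (2,3) (2,4) (3,0) (3,1) (3,2) (3,3) (3,4) (4,2) (4,3) (4,4)

Answer: 14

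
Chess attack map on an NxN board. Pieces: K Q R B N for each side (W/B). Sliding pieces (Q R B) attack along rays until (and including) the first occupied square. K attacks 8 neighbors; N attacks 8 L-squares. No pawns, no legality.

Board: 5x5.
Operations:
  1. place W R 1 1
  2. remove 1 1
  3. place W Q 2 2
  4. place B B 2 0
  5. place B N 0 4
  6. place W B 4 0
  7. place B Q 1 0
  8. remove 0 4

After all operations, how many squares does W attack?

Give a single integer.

Answer: 17

Derivation:
Op 1: place WR@(1,1)
Op 2: remove (1,1)
Op 3: place WQ@(2,2)
Op 4: place BB@(2,0)
Op 5: place BN@(0,4)
Op 6: place WB@(4,0)
Op 7: place BQ@(1,0)
Op 8: remove (0,4)
Per-piece attacks for W:
  WQ@(2,2): attacks (2,3) (2,4) (2,1) (2,0) (3,2) (4,2) (1,2) (0,2) (3,3) (4,4) (3,1) (4,0) (1,3) (0,4) (1,1) (0,0) [ray(0,-1) blocked at (2,0); ray(1,-1) blocked at (4,0)]
  WB@(4,0): attacks (3,1) (2,2) [ray(-1,1) blocked at (2,2)]
Union (17 distinct): (0,0) (0,2) (0,4) (1,1) (1,2) (1,3) (2,0) (2,1) (2,2) (2,3) (2,4) (3,1) (3,2) (3,3) (4,0) (4,2) (4,4)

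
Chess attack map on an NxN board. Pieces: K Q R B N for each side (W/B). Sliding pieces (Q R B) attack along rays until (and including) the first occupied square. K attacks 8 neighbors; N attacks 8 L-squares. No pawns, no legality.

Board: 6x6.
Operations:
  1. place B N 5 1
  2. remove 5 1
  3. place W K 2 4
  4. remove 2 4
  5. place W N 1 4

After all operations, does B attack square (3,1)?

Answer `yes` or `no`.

Op 1: place BN@(5,1)
Op 2: remove (5,1)
Op 3: place WK@(2,4)
Op 4: remove (2,4)
Op 5: place WN@(1,4)
Per-piece attacks for B:
B attacks (3,1): no

Answer: no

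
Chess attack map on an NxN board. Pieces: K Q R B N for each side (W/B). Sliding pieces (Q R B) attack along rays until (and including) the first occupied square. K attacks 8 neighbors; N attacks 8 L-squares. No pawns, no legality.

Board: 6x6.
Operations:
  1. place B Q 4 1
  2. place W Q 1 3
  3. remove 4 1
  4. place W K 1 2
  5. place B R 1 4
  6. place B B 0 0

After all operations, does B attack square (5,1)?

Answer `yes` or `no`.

Answer: no

Derivation:
Op 1: place BQ@(4,1)
Op 2: place WQ@(1,3)
Op 3: remove (4,1)
Op 4: place WK@(1,2)
Op 5: place BR@(1,4)
Op 6: place BB@(0,0)
Per-piece attacks for B:
  BB@(0,0): attacks (1,1) (2,2) (3,3) (4,4) (5,5)
  BR@(1,4): attacks (1,5) (1,3) (2,4) (3,4) (4,4) (5,4) (0,4) [ray(0,-1) blocked at (1,3)]
B attacks (5,1): no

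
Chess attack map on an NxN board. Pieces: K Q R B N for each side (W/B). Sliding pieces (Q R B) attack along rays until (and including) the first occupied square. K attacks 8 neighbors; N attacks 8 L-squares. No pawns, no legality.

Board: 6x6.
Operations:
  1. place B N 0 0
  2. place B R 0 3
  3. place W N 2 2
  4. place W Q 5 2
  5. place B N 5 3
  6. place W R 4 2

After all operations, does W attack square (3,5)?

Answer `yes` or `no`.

Op 1: place BN@(0,0)
Op 2: place BR@(0,3)
Op 3: place WN@(2,2)
Op 4: place WQ@(5,2)
Op 5: place BN@(5,3)
Op 6: place WR@(4,2)
Per-piece attacks for W:
  WN@(2,2): attacks (3,4) (4,3) (1,4) (0,3) (3,0) (4,1) (1,0) (0,1)
  WR@(4,2): attacks (4,3) (4,4) (4,5) (4,1) (4,0) (5,2) (3,2) (2,2) [ray(1,0) blocked at (5,2); ray(-1,0) blocked at (2,2)]
  WQ@(5,2): attacks (5,3) (5,1) (5,0) (4,2) (4,3) (3,4) (2,5) (4,1) (3,0) [ray(0,1) blocked at (5,3); ray(-1,0) blocked at (4,2)]
W attacks (3,5): no

Answer: no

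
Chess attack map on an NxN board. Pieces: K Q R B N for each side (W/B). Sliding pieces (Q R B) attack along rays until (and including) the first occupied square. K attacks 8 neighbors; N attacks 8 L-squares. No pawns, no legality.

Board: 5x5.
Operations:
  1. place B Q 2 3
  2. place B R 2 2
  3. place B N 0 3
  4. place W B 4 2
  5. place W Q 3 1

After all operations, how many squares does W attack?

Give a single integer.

Answer: 14

Derivation:
Op 1: place BQ@(2,3)
Op 2: place BR@(2,2)
Op 3: place BN@(0,3)
Op 4: place WB@(4,2)
Op 5: place WQ@(3,1)
Per-piece attacks for W:
  WQ@(3,1): attacks (3,2) (3,3) (3,4) (3,0) (4,1) (2,1) (1,1) (0,1) (4,2) (4,0) (2,2) (2,0) [ray(1,1) blocked at (4,2); ray(-1,1) blocked at (2,2)]
  WB@(4,2): attacks (3,3) (2,4) (3,1) [ray(-1,-1) blocked at (3,1)]
Union (14 distinct): (0,1) (1,1) (2,0) (2,1) (2,2) (2,4) (3,0) (3,1) (3,2) (3,3) (3,4) (4,0) (4,1) (4,2)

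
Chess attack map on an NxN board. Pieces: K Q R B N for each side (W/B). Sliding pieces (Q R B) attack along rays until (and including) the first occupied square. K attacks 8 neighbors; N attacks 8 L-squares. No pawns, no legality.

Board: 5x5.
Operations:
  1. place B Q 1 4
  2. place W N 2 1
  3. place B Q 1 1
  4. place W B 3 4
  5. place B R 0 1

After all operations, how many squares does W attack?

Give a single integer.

Op 1: place BQ@(1,4)
Op 2: place WN@(2,1)
Op 3: place BQ@(1,1)
Op 4: place WB@(3,4)
Op 5: place BR@(0,1)
Per-piece attacks for W:
  WN@(2,1): attacks (3,3) (4,2) (1,3) (0,2) (4,0) (0,0)
  WB@(3,4): attacks (4,3) (2,3) (1,2) (0,1) [ray(-1,-1) blocked at (0,1)]
Union (10 distinct): (0,0) (0,1) (0,2) (1,2) (1,3) (2,3) (3,3) (4,0) (4,2) (4,3)

Answer: 10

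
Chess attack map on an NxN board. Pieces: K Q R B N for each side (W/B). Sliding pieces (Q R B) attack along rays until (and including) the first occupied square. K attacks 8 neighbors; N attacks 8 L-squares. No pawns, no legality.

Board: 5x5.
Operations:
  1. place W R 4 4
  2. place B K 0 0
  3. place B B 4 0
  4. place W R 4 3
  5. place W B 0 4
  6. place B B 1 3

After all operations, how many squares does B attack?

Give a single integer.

Answer: 10

Derivation:
Op 1: place WR@(4,4)
Op 2: place BK@(0,0)
Op 3: place BB@(4,0)
Op 4: place WR@(4,3)
Op 5: place WB@(0,4)
Op 6: place BB@(1,3)
Per-piece attacks for B:
  BK@(0,0): attacks (0,1) (1,0) (1,1)
  BB@(1,3): attacks (2,4) (2,2) (3,1) (4,0) (0,4) (0,2) [ray(1,-1) blocked at (4,0); ray(-1,1) blocked at (0,4)]
  BB@(4,0): attacks (3,1) (2,2) (1,3) [ray(-1,1) blocked at (1,3)]
Union (10 distinct): (0,1) (0,2) (0,4) (1,0) (1,1) (1,3) (2,2) (2,4) (3,1) (4,0)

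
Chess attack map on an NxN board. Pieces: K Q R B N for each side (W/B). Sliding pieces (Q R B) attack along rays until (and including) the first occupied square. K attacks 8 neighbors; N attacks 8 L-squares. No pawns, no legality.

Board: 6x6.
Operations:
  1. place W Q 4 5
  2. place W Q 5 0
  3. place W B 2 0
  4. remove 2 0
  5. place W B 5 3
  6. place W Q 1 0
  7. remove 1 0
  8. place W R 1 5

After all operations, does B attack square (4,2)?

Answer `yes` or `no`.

Answer: no

Derivation:
Op 1: place WQ@(4,5)
Op 2: place WQ@(5,0)
Op 3: place WB@(2,0)
Op 4: remove (2,0)
Op 5: place WB@(5,3)
Op 6: place WQ@(1,0)
Op 7: remove (1,0)
Op 8: place WR@(1,5)
Per-piece attacks for B:
B attacks (4,2): no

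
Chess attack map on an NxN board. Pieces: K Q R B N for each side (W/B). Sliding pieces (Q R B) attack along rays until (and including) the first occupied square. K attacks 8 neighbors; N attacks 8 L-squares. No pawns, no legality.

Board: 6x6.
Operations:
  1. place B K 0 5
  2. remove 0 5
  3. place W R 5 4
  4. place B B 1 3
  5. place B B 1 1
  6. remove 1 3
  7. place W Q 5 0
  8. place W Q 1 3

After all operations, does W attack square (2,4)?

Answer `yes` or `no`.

Answer: yes

Derivation:
Op 1: place BK@(0,5)
Op 2: remove (0,5)
Op 3: place WR@(5,4)
Op 4: place BB@(1,3)
Op 5: place BB@(1,1)
Op 6: remove (1,3)
Op 7: place WQ@(5,0)
Op 8: place WQ@(1,3)
Per-piece attacks for W:
  WQ@(1,3): attacks (1,4) (1,5) (1,2) (1,1) (2,3) (3,3) (4,3) (5,3) (0,3) (2,4) (3,5) (2,2) (3,1) (4,0) (0,4) (0,2) [ray(0,-1) blocked at (1,1)]
  WQ@(5,0): attacks (5,1) (5,2) (5,3) (5,4) (4,0) (3,0) (2,0) (1,0) (0,0) (4,1) (3,2) (2,3) (1,4) (0,5) [ray(0,1) blocked at (5,4)]
  WR@(5,4): attacks (5,5) (5,3) (5,2) (5,1) (5,0) (4,4) (3,4) (2,4) (1,4) (0,4) [ray(0,-1) blocked at (5,0)]
W attacks (2,4): yes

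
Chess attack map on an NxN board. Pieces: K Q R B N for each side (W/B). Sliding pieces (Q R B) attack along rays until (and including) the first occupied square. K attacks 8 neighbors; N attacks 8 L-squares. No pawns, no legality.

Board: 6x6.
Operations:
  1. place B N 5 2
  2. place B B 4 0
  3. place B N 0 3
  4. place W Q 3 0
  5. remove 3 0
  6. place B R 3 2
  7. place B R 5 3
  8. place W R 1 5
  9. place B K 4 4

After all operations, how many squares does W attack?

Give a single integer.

Answer: 10

Derivation:
Op 1: place BN@(5,2)
Op 2: place BB@(4,0)
Op 3: place BN@(0,3)
Op 4: place WQ@(3,0)
Op 5: remove (3,0)
Op 6: place BR@(3,2)
Op 7: place BR@(5,3)
Op 8: place WR@(1,5)
Op 9: place BK@(4,4)
Per-piece attacks for W:
  WR@(1,5): attacks (1,4) (1,3) (1,2) (1,1) (1,0) (2,5) (3,5) (4,5) (5,5) (0,5)
Union (10 distinct): (0,5) (1,0) (1,1) (1,2) (1,3) (1,4) (2,5) (3,5) (4,5) (5,5)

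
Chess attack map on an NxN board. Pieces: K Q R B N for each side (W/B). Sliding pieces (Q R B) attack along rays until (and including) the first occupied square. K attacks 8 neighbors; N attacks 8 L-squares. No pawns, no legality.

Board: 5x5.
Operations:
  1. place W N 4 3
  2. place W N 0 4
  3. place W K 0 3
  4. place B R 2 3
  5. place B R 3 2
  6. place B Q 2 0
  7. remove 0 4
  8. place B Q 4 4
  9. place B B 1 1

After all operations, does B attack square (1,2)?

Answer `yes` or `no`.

Answer: yes

Derivation:
Op 1: place WN@(4,3)
Op 2: place WN@(0,4)
Op 3: place WK@(0,3)
Op 4: place BR@(2,3)
Op 5: place BR@(3,2)
Op 6: place BQ@(2,0)
Op 7: remove (0,4)
Op 8: place BQ@(4,4)
Op 9: place BB@(1,1)
Per-piece attacks for B:
  BB@(1,1): attacks (2,2) (3,3) (4,4) (2,0) (0,2) (0,0) [ray(1,1) blocked at (4,4); ray(1,-1) blocked at (2,0)]
  BQ@(2,0): attacks (2,1) (2,2) (2,3) (3,0) (4,0) (1,0) (0,0) (3,1) (4,2) (1,1) [ray(0,1) blocked at (2,3); ray(-1,1) blocked at (1,1)]
  BR@(2,3): attacks (2,4) (2,2) (2,1) (2,0) (3,3) (4,3) (1,3) (0,3) [ray(0,-1) blocked at (2,0); ray(1,0) blocked at (4,3); ray(-1,0) blocked at (0,3)]
  BR@(3,2): attacks (3,3) (3,4) (3,1) (3,0) (4,2) (2,2) (1,2) (0,2)
  BQ@(4,4): attacks (4,3) (3,4) (2,4) (1,4) (0,4) (3,3) (2,2) (1,1) [ray(0,-1) blocked at (4,3); ray(-1,-1) blocked at (1,1)]
B attacks (1,2): yes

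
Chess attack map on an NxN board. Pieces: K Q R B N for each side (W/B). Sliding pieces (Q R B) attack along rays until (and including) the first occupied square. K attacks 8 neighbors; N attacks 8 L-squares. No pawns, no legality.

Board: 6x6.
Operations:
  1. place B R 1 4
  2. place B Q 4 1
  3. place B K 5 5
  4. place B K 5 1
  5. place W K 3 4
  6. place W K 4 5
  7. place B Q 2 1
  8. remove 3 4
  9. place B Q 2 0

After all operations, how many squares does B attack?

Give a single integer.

Op 1: place BR@(1,4)
Op 2: place BQ@(4,1)
Op 3: place BK@(5,5)
Op 4: place BK@(5,1)
Op 5: place WK@(3,4)
Op 6: place WK@(4,5)
Op 7: place BQ@(2,1)
Op 8: remove (3,4)
Op 9: place BQ@(2,0)
Per-piece attacks for B:
  BR@(1,4): attacks (1,5) (1,3) (1,2) (1,1) (1,0) (2,4) (3,4) (4,4) (5,4) (0,4)
  BQ@(2,0): attacks (2,1) (3,0) (4,0) (5,0) (1,0) (0,0) (3,1) (4,2) (5,3) (1,1) (0,2) [ray(0,1) blocked at (2,1)]
  BQ@(2,1): attacks (2,2) (2,3) (2,4) (2,5) (2,0) (3,1) (4,1) (1,1) (0,1) (3,2) (4,3) (5,4) (3,0) (1,2) (0,3) (1,0) [ray(0,-1) blocked at (2,0); ray(1,0) blocked at (4,1)]
  BQ@(4,1): attacks (4,2) (4,3) (4,4) (4,5) (4,0) (5,1) (3,1) (2,1) (5,2) (5,0) (3,2) (2,3) (1,4) (3,0) [ray(0,1) blocked at (4,5); ray(1,0) blocked at (5,1); ray(-1,0) blocked at (2,1); ray(-1,1) blocked at (1,4)]
  BK@(5,1): attacks (5,2) (5,0) (4,1) (4,2) (4,0)
  BK@(5,5): attacks (5,4) (4,5) (4,4)
Union (32 distinct): (0,0) (0,1) (0,2) (0,3) (0,4) (1,0) (1,1) (1,2) (1,3) (1,4) (1,5) (2,0) (2,1) (2,2) (2,3) (2,4) (2,5) (3,0) (3,1) (3,2) (3,4) (4,0) (4,1) (4,2) (4,3) (4,4) (4,5) (5,0) (5,1) (5,2) (5,3) (5,4)

Answer: 32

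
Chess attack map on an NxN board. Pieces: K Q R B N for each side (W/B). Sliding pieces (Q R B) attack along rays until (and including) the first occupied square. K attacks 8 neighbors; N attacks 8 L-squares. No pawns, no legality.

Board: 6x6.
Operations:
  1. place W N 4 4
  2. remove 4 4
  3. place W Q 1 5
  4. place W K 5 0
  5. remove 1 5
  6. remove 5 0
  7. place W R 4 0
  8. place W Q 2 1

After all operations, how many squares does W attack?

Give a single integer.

Op 1: place WN@(4,4)
Op 2: remove (4,4)
Op 3: place WQ@(1,5)
Op 4: place WK@(5,0)
Op 5: remove (1,5)
Op 6: remove (5,0)
Op 7: place WR@(4,0)
Op 8: place WQ@(2,1)
Per-piece attacks for W:
  WQ@(2,1): attacks (2,2) (2,3) (2,4) (2,5) (2,0) (3,1) (4,1) (5,1) (1,1) (0,1) (3,2) (4,3) (5,4) (3,0) (1,2) (0,3) (1,0)
  WR@(4,0): attacks (4,1) (4,2) (4,3) (4,4) (4,5) (5,0) (3,0) (2,0) (1,0) (0,0)
Union (22 distinct): (0,0) (0,1) (0,3) (1,0) (1,1) (1,2) (2,0) (2,2) (2,3) (2,4) (2,5) (3,0) (3,1) (3,2) (4,1) (4,2) (4,3) (4,4) (4,5) (5,0) (5,1) (5,4)

Answer: 22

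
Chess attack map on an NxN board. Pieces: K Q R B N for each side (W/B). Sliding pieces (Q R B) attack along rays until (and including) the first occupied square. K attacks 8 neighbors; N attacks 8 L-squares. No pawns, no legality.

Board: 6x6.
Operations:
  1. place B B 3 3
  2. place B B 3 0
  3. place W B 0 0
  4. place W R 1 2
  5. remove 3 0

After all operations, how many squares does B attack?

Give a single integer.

Answer: 9

Derivation:
Op 1: place BB@(3,3)
Op 2: place BB@(3,0)
Op 3: place WB@(0,0)
Op 4: place WR@(1,2)
Op 5: remove (3,0)
Per-piece attacks for B:
  BB@(3,3): attacks (4,4) (5,5) (4,2) (5,1) (2,4) (1,5) (2,2) (1,1) (0,0) [ray(-1,-1) blocked at (0,0)]
Union (9 distinct): (0,0) (1,1) (1,5) (2,2) (2,4) (4,2) (4,4) (5,1) (5,5)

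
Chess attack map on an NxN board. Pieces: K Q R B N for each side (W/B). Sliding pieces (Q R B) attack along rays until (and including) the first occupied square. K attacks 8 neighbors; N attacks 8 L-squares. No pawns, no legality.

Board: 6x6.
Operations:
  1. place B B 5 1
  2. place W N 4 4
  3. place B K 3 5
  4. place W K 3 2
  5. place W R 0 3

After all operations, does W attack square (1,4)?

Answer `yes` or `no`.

Op 1: place BB@(5,1)
Op 2: place WN@(4,4)
Op 3: place BK@(3,5)
Op 4: place WK@(3,2)
Op 5: place WR@(0,3)
Per-piece attacks for W:
  WR@(0,3): attacks (0,4) (0,5) (0,2) (0,1) (0,0) (1,3) (2,3) (3,3) (4,3) (5,3)
  WK@(3,2): attacks (3,3) (3,1) (4,2) (2,2) (4,3) (4,1) (2,3) (2,1)
  WN@(4,4): attacks (2,5) (5,2) (3,2) (2,3)
W attacks (1,4): no

Answer: no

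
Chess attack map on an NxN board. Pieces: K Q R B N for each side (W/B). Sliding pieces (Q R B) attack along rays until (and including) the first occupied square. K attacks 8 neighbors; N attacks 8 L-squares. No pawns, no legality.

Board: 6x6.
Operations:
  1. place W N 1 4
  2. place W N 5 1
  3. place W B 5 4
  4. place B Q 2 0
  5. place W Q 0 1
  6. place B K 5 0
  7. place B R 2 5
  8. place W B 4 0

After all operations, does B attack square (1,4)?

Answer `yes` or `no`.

Answer: no

Derivation:
Op 1: place WN@(1,4)
Op 2: place WN@(5,1)
Op 3: place WB@(5,4)
Op 4: place BQ@(2,0)
Op 5: place WQ@(0,1)
Op 6: place BK@(5,0)
Op 7: place BR@(2,5)
Op 8: place WB@(4,0)
Per-piece attacks for B:
  BQ@(2,0): attacks (2,1) (2,2) (2,3) (2,4) (2,5) (3,0) (4,0) (1,0) (0,0) (3,1) (4,2) (5,3) (1,1) (0,2) [ray(0,1) blocked at (2,5); ray(1,0) blocked at (4,0)]
  BR@(2,5): attacks (2,4) (2,3) (2,2) (2,1) (2,0) (3,5) (4,5) (5,5) (1,5) (0,5) [ray(0,-1) blocked at (2,0)]
  BK@(5,0): attacks (5,1) (4,0) (4,1)
B attacks (1,4): no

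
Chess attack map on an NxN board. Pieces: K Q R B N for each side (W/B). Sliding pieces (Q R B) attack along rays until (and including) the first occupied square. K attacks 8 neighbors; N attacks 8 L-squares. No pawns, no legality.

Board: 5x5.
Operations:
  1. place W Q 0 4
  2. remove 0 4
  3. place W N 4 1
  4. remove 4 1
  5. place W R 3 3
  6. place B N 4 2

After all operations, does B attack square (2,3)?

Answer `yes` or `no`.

Answer: yes

Derivation:
Op 1: place WQ@(0,4)
Op 2: remove (0,4)
Op 3: place WN@(4,1)
Op 4: remove (4,1)
Op 5: place WR@(3,3)
Op 6: place BN@(4,2)
Per-piece attacks for B:
  BN@(4,2): attacks (3,4) (2,3) (3,0) (2,1)
B attacks (2,3): yes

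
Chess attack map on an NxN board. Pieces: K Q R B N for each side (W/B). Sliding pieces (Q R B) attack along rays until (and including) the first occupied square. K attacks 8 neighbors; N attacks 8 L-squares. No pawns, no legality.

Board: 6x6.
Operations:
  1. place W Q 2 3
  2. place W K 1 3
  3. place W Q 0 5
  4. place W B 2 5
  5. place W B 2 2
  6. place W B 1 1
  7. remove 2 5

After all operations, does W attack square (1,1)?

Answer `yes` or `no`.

Answer: yes

Derivation:
Op 1: place WQ@(2,3)
Op 2: place WK@(1,3)
Op 3: place WQ@(0,5)
Op 4: place WB@(2,5)
Op 5: place WB@(2,2)
Op 6: place WB@(1,1)
Op 7: remove (2,5)
Per-piece attacks for W:
  WQ@(0,5): attacks (0,4) (0,3) (0,2) (0,1) (0,0) (1,5) (2,5) (3,5) (4,5) (5,5) (1,4) (2,3) [ray(1,-1) blocked at (2,3)]
  WB@(1,1): attacks (2,2) (2,0) (0,2) (0,0) [ray(1,1) blocked at (2,2)]
  WK@(1,3): attacks (1,4) (1,2) (2,3) (0,3) (2,4) (2,2) (0,4) (0,2)
  WB@(2,2): attacks (3,3) (4,4) (5,5) (3,1) (4,0) (1,3) (1,1) [ray(-1,1) blocked at (1,3); ray(-1,-1) blocked at (1,1)]
  WQ@(2,3): attacks (2,4) (2,5) (2,2) (3,3) (4,3) (5,3) (1,3) (3,4) (4,5) (3,2) (4,1) (5,0) (1,4) (0,5) (1,2) (0,1) [ray(0,-1) blocked at (2,2); ray(-1,0) blocked at (1,3); ray(-1,1) blocked at (0,5)]
W attacks (1,1): yes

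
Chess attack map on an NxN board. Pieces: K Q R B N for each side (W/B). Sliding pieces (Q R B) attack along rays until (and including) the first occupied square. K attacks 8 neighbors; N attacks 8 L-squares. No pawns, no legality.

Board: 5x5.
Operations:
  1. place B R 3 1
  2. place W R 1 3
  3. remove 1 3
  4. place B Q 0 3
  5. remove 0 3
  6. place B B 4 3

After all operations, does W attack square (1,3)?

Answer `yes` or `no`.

Op 1: place BR@(3,1)
Op 2: place WR@(1,3)
Op 3: remove (1,3)
Op 4: place BQ@(0,3)
Op 5: remove (0,3)
Op 6: place BB@(4,3)
Per-piece attacks for W:
W attacks (1,3): no

Answer: no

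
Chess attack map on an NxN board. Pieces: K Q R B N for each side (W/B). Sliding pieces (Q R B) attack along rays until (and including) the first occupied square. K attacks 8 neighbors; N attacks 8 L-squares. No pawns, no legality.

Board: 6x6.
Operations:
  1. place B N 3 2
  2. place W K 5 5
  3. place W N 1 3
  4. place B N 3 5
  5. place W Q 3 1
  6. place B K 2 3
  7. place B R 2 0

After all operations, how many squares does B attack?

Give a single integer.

Op 1: place BN@(3,2)
Op 2: place WK@(5,5)
Op 3: place WN@(1,3)
Op 4: place BN@(3,5)
Op 5: place WQ@(3,1)
Op 6: place BK@(2,3)
Op 7: place BR@(2,0)
Per-piece attacks for B:
  BR@(2,0): attacks (2,1) (2,2) (2,3) (3,0) (4,0) (5,0) (1,0) (0,0) [ray(0,1) blocked at (2,3)]
  BK@(2,3): attacks (2,4) (2,2) (3,3) (1,3) (3,4) (3,2) (1,4) (1,2)
  BN@(3,2): attacks (4,4) (5,3) (2,4) (1,3) (4,0) (5,1) (2,0) (1,1)
  BN@(3,5): attacks (4,3) (5,4) (2,3) (1,4)
Union (22 distinct): (0,0) (1,0) (1,1) (1,2) (1,3) (1,4) (2,0) (2,1) (2,2) (2,3) (2,4) (3,0) (3,2) (3,3) (3,4) (4,0) (4,3) (4,4) (5,0) (5,1) (5,3) (5,4)

Answer: 22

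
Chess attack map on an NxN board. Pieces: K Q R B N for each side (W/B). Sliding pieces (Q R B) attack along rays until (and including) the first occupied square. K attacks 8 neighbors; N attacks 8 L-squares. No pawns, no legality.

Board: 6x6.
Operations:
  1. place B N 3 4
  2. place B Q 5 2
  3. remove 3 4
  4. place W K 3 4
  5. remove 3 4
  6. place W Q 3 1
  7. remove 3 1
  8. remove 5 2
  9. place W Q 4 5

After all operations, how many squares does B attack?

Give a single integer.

Answer: 0

Derivation:
Op 1: place BN@(3,4)
Op 2: place BQ@(5,2)
Op 3: remove (3,4)
Op 4: place WK@(3,4)
Op 5: remove (3,4)
Op 6: place WQ@(3,1)
Op 7: remove (3,1)
Op 8: remove (5,2)
Op 9: place WQ@(4,5)
Per-piece attacks for B:
Union (0 distinct): (none)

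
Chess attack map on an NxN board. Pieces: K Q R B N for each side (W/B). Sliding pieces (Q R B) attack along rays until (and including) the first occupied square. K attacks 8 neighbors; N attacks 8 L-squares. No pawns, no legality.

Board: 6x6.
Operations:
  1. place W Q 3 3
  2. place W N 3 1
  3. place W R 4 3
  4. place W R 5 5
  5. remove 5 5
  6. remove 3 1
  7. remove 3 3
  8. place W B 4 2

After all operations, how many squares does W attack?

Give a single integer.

Answer: 13

Derivation:
Op 1: place WQ@(3,3)
Op 2: place WN@(3,1)
Op 3: place WR@(4,3)
Op 4: place WR@(5,5)
Op 5: remove (5,5)
Op 6: remove (3,1)
Op 7: remove (3,3)
Op 8: place WB@(4,2)
Per-piece attacks for W:
  WB@(4,2): attacks (5,3) (5,1) (3,3) (2,4) (1,5) (3,1) (2,0)
  WR@(4,3): attacks (4,4) (4,5) (4,2) (5,3) (3,3) (2,3) (1,3) (0,3) [ray(0,-1) blocked at (4,2)]
Union (13 distinct): (0,3) (1,3) (1,5) (2,0) (2,3) (2,4) (3,1) (3,3) (4,2) (4,4) (4,5) (5,1) (5,3)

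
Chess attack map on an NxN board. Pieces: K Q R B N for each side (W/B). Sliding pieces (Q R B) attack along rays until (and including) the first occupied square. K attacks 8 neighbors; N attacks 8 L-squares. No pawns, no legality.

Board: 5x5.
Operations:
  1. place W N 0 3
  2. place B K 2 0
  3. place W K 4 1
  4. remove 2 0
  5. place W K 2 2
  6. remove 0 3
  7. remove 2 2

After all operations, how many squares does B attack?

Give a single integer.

Answer: 0

Derivation:
Op 1: place WN@(0,3)
Op 2: place BK@(2,0)
Op 3: place WK@(4,1)
Op 4: remove (2,0)
Op 5: place WK@(2,2)
Op 6: remove (0,3)
Op 7: remove (2,2)
Per-piece attacks for B:
Union (0 distinct): (none)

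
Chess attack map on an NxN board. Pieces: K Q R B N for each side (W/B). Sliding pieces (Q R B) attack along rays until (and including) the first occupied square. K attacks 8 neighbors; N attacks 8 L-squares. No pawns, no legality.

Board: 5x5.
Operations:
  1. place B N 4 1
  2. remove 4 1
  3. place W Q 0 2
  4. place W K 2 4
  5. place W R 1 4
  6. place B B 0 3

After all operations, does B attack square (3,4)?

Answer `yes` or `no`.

Op 1: place BN@(4,1)
Op 2: remove (4,1)
Op 3: place WQ@(0,2)
Op 4: place WK@(2,4)
Op 5: place WR@(1,4)
Op 6: place BB@(0,3)
Per-piece attacks for B:
  BB@(0,3): attacks (1,4) (1,2) (2,1) (3,0) [ray(1,1) blocked at (1,4)]
B attacks (3,4): no

Answer: no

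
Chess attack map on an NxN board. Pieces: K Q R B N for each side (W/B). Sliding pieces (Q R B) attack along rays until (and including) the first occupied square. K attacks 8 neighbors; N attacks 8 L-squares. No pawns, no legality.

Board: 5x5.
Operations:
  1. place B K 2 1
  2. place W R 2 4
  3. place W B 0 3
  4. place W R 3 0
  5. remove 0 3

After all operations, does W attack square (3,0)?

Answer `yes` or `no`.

Op 1: place BK@(2,1)
Op 2: place WR@(2,4)
Op 3: place WB@(0,3)
Op 4: place WR@(3,0)
Op 5: remove (0,3)
Per-piece attacks for W:
  WR@(2,4): attacks (2,3) (2,2) (2,1) (3,4) (4,4) (1,4) (0,4) [ray(0,-1) blocked at (2,1)]
  WR@(3,0): attacks (3,1) (3,2) (3,3) (3,4) (4,0) (2,0) (1,0) (0,0)
W attacks (3,0): no

Answer: no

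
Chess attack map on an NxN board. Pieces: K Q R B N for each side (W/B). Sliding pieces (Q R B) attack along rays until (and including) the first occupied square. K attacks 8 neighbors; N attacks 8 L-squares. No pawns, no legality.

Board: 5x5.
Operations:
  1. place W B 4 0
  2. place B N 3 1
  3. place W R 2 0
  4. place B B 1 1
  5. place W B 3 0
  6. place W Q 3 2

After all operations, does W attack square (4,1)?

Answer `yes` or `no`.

Answer: yes

Derivation:
Op 1: place WB@(4,0)
Op 2: place BN@(3,1)
Op 3: place WR@(2,0)
Op 4: place BB@(1,1)
Op 5: place WB@(3,0)
Op 6: place WQ@(3,2)
Per-piece attacks for W:
  WR@(2,0): attacks (2,1) (2,2) (2,3) (2,4) (3,0) (1,0) (0,0) [ray(1,0) blocked at (3,0)]
  WB@(3,0): attacks (4,1) (2,1) (1,2) (0,3)
  WQ@(3,2): attacks (3,3) (3,4) (3,1) (4,2) (2,2) (1,2) (0,2) (4,3) (4,1) (2,3) (1,4) (2,1) (1,0) [ray(0,-1) blocked at (3,1)]
  WB@(4,0): attacks (3,1) [ray(-1,1) blocked at (3,1)]
W attacks (4,1): yes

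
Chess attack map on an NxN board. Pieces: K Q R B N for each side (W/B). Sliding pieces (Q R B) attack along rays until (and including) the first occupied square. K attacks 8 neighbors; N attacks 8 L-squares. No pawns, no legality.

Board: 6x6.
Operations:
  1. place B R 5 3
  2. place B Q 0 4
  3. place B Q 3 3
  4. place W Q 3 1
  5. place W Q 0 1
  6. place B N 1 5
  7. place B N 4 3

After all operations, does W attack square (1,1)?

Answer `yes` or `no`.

Op 1: place BR@(5,3)
Op 2: place BQ@(0,4)
Op 3: place BQ@(3,3)
Op 4: place WQ@(3,1)
Op 5: place WQ@(0,1)
Op 6: place BN@(1,5)
Op 7: place BN@(4,3)
Per-piece attacks for W:
  WQ@(0,1): attacks (0,2) (0,3) (0,4) (0,0) (1,1) (2,1) (3,1) (1,2) (2,3) (3,4) (4,5) (1,0) [ray(0,1) blocked at (0,4); ray(1,0) blocked at (3,1)]
  WQ@(3,1): attacks (3,2) (3,3) (3,0) (4,1) (5,1) (2,1) (1,1) (0,1) (4,2) (5,3) (4,0) (2,2) (1,3) (0,4) (2,0) [ray(0,1) blocked at (3,3); ray(-1,0) blocked at (0,1); ray(1,1) blocked at (5,3); ray(-1,1) blocked at (0,4)]
W attacks (1,1): yes

Answer: yes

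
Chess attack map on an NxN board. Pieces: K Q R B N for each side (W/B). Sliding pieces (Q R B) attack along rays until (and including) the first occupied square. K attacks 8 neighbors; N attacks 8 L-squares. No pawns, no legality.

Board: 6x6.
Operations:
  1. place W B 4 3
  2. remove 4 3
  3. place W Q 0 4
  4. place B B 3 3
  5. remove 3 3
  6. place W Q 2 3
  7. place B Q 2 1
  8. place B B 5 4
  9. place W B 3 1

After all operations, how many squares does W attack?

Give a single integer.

Answer: 28

Derivation:
Op 1: place WB@(4,3)
Op 2: remove (4,3)
Op 3: place WQ@(0,4)
Op 4: place BB@(3,3)
Op 5: remove (3,3)
Op 6: place WQ@(2,3)
Op 7: place BQ@(2,1)
Op 8: place BB@(5,4)
Op 9: place WB@(3,1)
Per-piece attacks for W:
  WQ@(0,4): attacks (0,5) (0,3) (0,2) (0,1) (0,0) (1,4) (2,4) (3,4) (4,4) (5,4) (1,5) (1,3) (2,2) (3,1) [ray(1,0) blocked at (5,4); ray(1,-1) blocked at (3,1)]
  WQ@(2,3): attacks (2,4) (2,5) (2,2) (2,1) (3,3) (4,3) (5,3) (1,3) (0,3) (3,4) (4,5) (3,2) (4,1) (5,0) (1,4) (0,5) (1,2) (0,1) [ray(0,-1) blocked at (2,1)]
  WB@(3,1): attacks (4,2) (5,3) (4,0) (2,2) (1,3) (0,4) (2,0) [ray(-1,1) blocked at (0,4)]
Union (28 distinct): (0,0) (0,1) (0,2) (0,3) (0,4) (0,5) (1,2) (1,3) (1,4) (1,5) (2,0) (2,1) (2,2) (2,4) (2,5) (3,1) (3,2) (3,3) (3,4) (4,0) (4,1) (4,2) (4,3) (4,4) (4,5) (5,0) (5,3) (5,4)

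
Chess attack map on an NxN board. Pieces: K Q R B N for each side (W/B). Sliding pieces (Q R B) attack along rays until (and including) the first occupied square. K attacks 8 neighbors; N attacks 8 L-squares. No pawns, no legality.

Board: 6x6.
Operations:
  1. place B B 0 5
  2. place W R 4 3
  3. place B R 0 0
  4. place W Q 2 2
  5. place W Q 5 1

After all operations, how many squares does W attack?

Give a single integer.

Answer: 27

Derivation:
Op 1: place BB@(0,5)
Op 2: place WR@(4,3)
Op 3: place BR@(0,0)
Op 4: place WQ@(2,2)
Op 5: place WQ@(5,1)
Per-piece attacks for W:
  WQ@(2,2): attacks (2,3) (2,4) (2,5) (2,1) (2,0) (3,2) (4,2) (5,2) (1,2) (0,2) (3,3) (4,4) (5,5) (3,1) (4,0) (1,3) (0,4) (1,1) (0,0) [ray(-1,-1) blocked at (0,0)]
  WR@(4,3): attacks (4,4) (4,5) (4,2) (4,1) (4,0) (5,3) (3,3) (2,3) (1,3) (0,3)
  WQ@(5,1): attacks (5,2) (5,3) (5,4) (5,5) (5,0) (4,1) (3,1) (2,1) (1,1) (0,1) (4,2) (3,3) (2,4) (1,5) (4,0)
Union (27 distinct): (0,0) (0,1) (0,2) (0,3) (0,4) (1,1) (1,2) (1,3) (1,5) (2,0) (2,1) (2,3) (2,4) (2,5) (3,1) (3,2) (3,3) (4,0) (4,1) (4,2) (4,4) (4,5) (5,0) (5,2) (5,3) (5,4) (5,5)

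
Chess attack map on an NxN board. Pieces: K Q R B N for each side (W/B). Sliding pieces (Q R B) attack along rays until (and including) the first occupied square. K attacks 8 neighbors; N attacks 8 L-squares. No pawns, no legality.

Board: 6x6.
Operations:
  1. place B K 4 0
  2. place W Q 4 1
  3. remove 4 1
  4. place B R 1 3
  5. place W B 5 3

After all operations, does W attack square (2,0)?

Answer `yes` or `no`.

Op 1: place BK@(4,0)
Op 2: place WQ@(4,1)
Op 3: remove (4,1)
Op 4: place BR@(1,3)
Op 5: place WB@(5,3)
Per-piece attacks for W:
  WB@(5,3): attacks (4,4) (3,5) (4,2) (3,1) (2,0)
W attacks (2,0): yes

Answer: yes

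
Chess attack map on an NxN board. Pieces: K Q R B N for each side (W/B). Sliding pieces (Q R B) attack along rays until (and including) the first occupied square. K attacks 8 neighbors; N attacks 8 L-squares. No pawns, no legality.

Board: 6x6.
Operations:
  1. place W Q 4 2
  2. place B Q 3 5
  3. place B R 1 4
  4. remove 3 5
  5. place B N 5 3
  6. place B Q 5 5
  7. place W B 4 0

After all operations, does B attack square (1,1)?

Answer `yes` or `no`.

Op 1: place WQ@(4,2)
Op 2: place BQ@(3,5)
Op 3: place BR@(1,4)
Op 4: remove (3,5)
Op 5: place BN@(5,3)
Op 6: place BQ@(5,5)
Op 7: place WB@(4,0)
Per-piece attacks for B:
  BR@(1,4): attacks (1,5) (1,3) (1,2) (1,1) (1,0) (2,4) (3,4) (4,4) (5,4) (0,4)
  BN@(5,3): attacks (4,5) (3,4) (4,1) (3,2)
  BQ@(5,5): attacks (5,4) (5,3) (4,5) (3,5) (2,5) (1,5) (0,5) (4,4) (3,3) (2,2) (1,1) (0,0) [ray(0,-1) blocked at (5,3)]
B attacks (1,1): yes

Answer: yes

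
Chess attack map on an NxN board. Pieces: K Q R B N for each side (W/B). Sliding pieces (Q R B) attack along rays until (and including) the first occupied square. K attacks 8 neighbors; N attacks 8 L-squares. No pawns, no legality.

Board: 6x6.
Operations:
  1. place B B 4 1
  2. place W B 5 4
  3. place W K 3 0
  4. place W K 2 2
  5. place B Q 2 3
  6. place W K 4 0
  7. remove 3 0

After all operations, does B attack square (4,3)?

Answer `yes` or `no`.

Answer: yes

Derivation:
Op 1: place BB@(4,1)
Op 2: place WB@(5,4)
Op 3: place WK@(3,0)
Op 4: place WK@(2,2)
Op 5: place BQ@(2,3)
Op 6: place WK@(4,0)
Op 7: remove (3,0)
Per-piece attacks for B:
  BQ@(2,3): attacks (2,4) (2,5) (2,2) (3,3) (4,3) (5,3) (1,3) (0,3) (3,4) (4,5) (3,2) (4,1) (1,4) (0,5) (1,2) (0,1) [ray(0,-1) blocked at (2,2); ray(1,-1) blocked at (4,1)]
  BB@(4,1): attacks (5,2) (5,0) (3,2) (2,3) (3,0) [ray(-1,1) blocked at (2,3)]
B attacks (4,3): yes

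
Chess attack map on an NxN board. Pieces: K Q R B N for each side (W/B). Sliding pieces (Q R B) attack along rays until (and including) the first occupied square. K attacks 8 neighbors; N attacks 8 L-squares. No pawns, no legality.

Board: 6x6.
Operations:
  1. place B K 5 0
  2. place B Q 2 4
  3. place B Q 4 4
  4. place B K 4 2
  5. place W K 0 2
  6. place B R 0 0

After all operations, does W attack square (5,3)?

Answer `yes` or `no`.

Answer: no

Derivation:
Op 1: place BK@(5,0)
Op 2: place BQ@(2,4)
Op 3: place BQ@(4,4)
Op 4: place BK@(4,2)
Op 5: place WK@(0,2)
Op 6: place BR@(0,0)
Per-piece attacks for W:
  WK@(0,2): attacks (0,3) (0,1) (1,2) (1,3) (1,1)
W attacks (5,3): no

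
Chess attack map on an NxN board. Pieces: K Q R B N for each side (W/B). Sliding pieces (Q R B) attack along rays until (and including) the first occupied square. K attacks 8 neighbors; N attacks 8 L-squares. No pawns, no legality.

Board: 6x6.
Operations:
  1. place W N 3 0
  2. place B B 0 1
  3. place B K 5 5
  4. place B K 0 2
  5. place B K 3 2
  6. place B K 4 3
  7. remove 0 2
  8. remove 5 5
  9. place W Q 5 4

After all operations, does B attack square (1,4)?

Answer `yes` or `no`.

Answer: no

Derivation:
Op 1: place WN@(3,0)
Op 2: place BB@(0,1)
Op 3: place BK@(5,5)
Op 4: place BK@(0,2)
Op 5: place BK@(3,2)
Op 6: place BK@(4,3)
Op 7: remove (0,2)
Op 8: remove (5,5)
Op 9: place WQ@(5,4)
Per-piece attacks for B:
  BB@(0,1): attacks (1,2) (2,3) (3,4) (4,5) (1,0)
  BK@(3,2): attacks (3,3) (3,1) (4,2) (2,2) (4,3) (4,1) (2,3) (2,1)
  BK@(4,3): attacks (4,4) (4,2) (5,3) (3,3) (5,4) (5,2) (3,4) (3,2)
B attacks (1,4): no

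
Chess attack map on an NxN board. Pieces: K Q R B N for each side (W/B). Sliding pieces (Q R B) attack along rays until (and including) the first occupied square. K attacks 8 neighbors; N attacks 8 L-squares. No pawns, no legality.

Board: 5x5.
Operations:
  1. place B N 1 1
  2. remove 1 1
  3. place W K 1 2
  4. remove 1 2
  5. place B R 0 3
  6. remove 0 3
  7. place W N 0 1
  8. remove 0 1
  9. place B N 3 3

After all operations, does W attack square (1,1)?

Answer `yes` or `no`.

Answer: no

Derivation:
Op 1: place BN@(1,1)
Op 2: remove (1,1)
Op 3: place WK@(1,2)
Op 4: remove (1,2)
Op 5: place BR@(0,3)
Op 6: remove (0,3)
Op 7: place WN@(0,1)
Op 8: remove (0,1)
Op 9: place BN@(3,3)
Per-piece attacks for W:
W attacks (1,1): no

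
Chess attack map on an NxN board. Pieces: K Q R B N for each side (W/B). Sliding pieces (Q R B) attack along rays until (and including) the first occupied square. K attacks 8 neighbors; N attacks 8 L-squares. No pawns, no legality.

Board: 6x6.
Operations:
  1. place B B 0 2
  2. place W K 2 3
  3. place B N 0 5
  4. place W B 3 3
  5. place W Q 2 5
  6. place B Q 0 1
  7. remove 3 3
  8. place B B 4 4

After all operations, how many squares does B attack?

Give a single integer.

Op 1: place BB@(0,2)
Op 2: place WK@(2,3)
Op 3: place BN@(0,5)
Op 4: place WB@(3,3)
Op 5: place WQ@(2,5)
Op 6: place BQ@(0,1)
Op 7: remove (3,3)
Op 8: place BB@(4,4)
Per-piece attacks for B:
  BQ@(0,1): attacks (0,2) (0,0) (1,1) (2,1) (3,1) (4,1) (5,1) (1,2) (2,3) (1,0) [ray(0,1) blocked at (0,2); ray(1,1) blocked at (2,3)]
  BB@(0,2): attacks (1,3) (2,4) (3,5) (1,1) (2,0)
  BN@(0,5): attacks (1,3) (2,4)
  BB@(4,4): attacks (5,5) (5,3) (3,5) (3,3) (2,2) (1,1) (0,0)
Union (18 distinct): (0,0) (0,2) (1,0) (1,1) (1,2) (1,3) (2,0) (2,1) (2,2) (2,3) (2,4) (3,1) (3,3) (3,5) (4,1) (5,1) (5,3) (5,5)

Answer: 18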